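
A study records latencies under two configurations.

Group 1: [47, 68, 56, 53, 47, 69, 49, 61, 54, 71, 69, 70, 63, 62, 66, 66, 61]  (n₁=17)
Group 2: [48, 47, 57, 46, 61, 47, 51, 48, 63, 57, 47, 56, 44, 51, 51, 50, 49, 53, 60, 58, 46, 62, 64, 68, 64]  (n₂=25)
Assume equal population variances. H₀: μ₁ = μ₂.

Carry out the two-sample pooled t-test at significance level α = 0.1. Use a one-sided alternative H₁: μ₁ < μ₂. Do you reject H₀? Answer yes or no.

reject H₀: no

x̄₁=60.706, s₁=8.237, n₁=17
x̄₂=53.920, s₂=7.011, n₂=25
s_p² = [16·8.237² + 24·7.011²]/40 = 56.6342
SE = √(s_p²·(1/17+1/25)) = 2.3658
t = (60.706−53.920)/2.3658 = 2.8684
df = 40
p-value (one-sided, H₁ less) = 0.99672
At α=0.1: p ≥ α → fail to reject H₀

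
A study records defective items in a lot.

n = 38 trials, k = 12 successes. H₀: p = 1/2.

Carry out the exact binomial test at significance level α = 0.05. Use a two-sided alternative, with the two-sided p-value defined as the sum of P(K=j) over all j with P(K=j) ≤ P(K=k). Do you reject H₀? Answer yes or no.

reject H₀: yes

Exact binomial: n=38, k=12, p₀=1/2=0.5000
P(X=j) = C(n,j)·p₀^j·(1−p₀)^(n−j); p = Σ P(X=j) over j with P(X=j) ≤ P(X=12)
p-value (two-sided) = 0.03355
At α=0.05: p < α → reject H₀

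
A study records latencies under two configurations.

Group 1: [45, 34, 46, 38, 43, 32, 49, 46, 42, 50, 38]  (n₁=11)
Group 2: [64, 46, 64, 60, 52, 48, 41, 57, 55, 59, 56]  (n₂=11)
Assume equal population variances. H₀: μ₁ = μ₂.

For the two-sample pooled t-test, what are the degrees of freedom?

df = n₁ + n₂ − 2 = 11 + 11 − 2 = 20

degrees of freedom = 20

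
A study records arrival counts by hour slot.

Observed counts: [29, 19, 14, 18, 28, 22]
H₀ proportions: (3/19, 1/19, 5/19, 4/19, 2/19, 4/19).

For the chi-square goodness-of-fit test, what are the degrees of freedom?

degrees of freedom = 5

df = k − 1 = 6 − 1 = 5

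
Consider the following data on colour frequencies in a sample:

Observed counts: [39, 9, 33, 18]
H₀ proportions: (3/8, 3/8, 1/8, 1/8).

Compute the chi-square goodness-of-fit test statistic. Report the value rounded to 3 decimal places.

n = 99; E_i = n·p_i = [37.12, 37.12, 12.38, 12.38]
χ² = (39−37.12)²/37.12 + (9−37.12)²/37.12 + (33−12.38)²/12.38 + (18−12.38)²/12.38 = 58.3333
df = 3

test statistic = 58.333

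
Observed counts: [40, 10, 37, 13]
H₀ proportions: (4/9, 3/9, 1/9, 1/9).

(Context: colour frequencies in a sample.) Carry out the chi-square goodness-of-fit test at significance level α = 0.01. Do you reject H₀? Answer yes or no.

reject H₀: yes

n = 100; E_i = n·p_i = [44.44, 33.33, 11.11, 11.11]
χ² = (40−44.44)²/44.44 + (10−33.33)²/33.33 + (37−11.11)²/11.11 + (13−11.11)²/11.11 = 77.4200
df = 3
p-value (upper-tail) = 0.00000
At α=0.01: p < α → reject H₀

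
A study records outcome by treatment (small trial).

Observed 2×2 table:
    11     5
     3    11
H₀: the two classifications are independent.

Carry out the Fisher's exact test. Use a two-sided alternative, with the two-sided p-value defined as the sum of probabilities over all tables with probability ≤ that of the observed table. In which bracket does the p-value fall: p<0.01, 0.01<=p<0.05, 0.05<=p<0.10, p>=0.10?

p-value bracket: 0.01<=p<0.05

Margins: r₁=16, r₂=14, c₁=14, c₂=16, n=30
p_obs = C(16,11)·C(14,3)/C(30,14); sum pmf over tables with pmf ≤ p_obs
p-value (two-sided) = 0.01361
→ bracket: 0.01<=p<0.05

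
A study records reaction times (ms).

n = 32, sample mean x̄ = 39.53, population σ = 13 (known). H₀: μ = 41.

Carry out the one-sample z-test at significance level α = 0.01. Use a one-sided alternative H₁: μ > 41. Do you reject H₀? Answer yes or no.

reject H₀: no

SE = σ/√n = 13/√32 = 2.2981
z = (x̄−μ₀)/SE = (39.53−41)/2.2981 = -0.6397
p-value (one-sided, H₁ greater) = 0.73880
At α=0.01: p ≥ α → fail to reject H₀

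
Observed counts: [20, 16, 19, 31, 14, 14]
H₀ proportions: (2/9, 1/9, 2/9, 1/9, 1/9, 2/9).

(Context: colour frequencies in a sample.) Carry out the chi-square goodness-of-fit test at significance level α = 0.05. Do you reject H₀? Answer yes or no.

n = 114; E_i = n·p_i = [25.33, 12.67, 25.33, 12.67, 12.67, 25.33]
χ² = (20−25.33)²/25.33 + (16−12.67)²/12.67 + (19−25.33)²/25.33 + (31−12.67)²/12.67 + (14−12.67)²/12.67 + (14−25.33)²/25.33 = 35.3289
df = 5
p-value (upper-tail) = 0.00000
At α=0.05: p < α → reject H₀

reject H₀: yes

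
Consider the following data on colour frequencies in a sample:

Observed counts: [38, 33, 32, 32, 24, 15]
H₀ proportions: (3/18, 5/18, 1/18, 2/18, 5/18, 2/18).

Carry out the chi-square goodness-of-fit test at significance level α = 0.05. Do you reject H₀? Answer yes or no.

reject H₀: yes

n = 174; E_i = n·p_i = [29.00, 48.33, 9.67, 19.33, 48.33, 19.33]
χ² = (38−29.00)²/29.00 + (33−48.33)²/48.33 + (32−9.67)²/9.67 + (32−19.33)²/19.33 + (24−48.33)²/48.33 + (15−19.33)²/19.33 = 80.7759
df = 5
p-value (upper-tail) = 0.00000
At α=0.05: p < α → reject H₀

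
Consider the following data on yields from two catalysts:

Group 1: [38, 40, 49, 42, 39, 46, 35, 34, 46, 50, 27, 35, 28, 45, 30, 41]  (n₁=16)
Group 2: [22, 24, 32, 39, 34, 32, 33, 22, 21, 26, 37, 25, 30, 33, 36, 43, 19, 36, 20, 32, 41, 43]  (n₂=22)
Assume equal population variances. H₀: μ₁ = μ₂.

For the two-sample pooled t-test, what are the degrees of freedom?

degrees of freedom = 36

df = n₁ + n₂ − 2 = 16 + 22 − 2 = 36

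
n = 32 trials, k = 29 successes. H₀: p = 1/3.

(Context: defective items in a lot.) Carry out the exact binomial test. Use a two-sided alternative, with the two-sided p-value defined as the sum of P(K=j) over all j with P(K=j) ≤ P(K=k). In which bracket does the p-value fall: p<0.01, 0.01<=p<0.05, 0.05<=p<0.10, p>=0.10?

p-value bracket: p<0.01

Exact binomial: n=32, k=29, p₀=1/3=0.3333
P(X=j) = C(n,j)·p₀^j·(1−p₀)^(n−j); p = Σ P(X=j) over j with P(X=j) ≤ P(X=29)
p-value (two-sided) = 0.00000
→ bracket: p<0.01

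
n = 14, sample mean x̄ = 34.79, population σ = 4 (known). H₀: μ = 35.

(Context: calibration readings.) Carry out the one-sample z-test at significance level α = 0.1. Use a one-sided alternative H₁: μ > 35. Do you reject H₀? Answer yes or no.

reject H₀: no

SE = σ/√n = 4/√14 = 1.0690
z = (x̄−μ₀)/SE = (34.79−35)/1.0690 = -0.1964
p-value (one-sided, H₁ greater) = 0.57787
At α=0.1: p ≥ α → fail to reject H₀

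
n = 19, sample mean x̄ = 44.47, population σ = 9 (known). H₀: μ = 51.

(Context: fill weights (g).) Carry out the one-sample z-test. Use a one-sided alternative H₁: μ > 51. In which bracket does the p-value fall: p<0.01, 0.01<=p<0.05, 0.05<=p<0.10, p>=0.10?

SE = σ/√n = 9/√19 = 2.0647
z = (x̄−μ₀)/SE = (44.47−51)/2.0647 = -3.1626
p-value (one-sided, H₁ greater) = 0.99922
→ bracket: p>=0.10

p-value bracket: p>=0.10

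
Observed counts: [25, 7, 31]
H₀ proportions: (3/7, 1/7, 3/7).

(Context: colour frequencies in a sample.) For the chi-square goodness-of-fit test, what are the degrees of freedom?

degrees of freedom = 2

df = k − 1 = 3 − 1 = 2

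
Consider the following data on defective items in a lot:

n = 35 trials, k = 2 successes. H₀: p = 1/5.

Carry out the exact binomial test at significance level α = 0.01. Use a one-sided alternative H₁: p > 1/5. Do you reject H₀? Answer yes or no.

reject H₀: no

Exact binomial: n=35, k=2, p₀=1/5=0.2000
P(X≥2) from Σ C(n,i)·p₀^i·(1−p₀)^(n−i)
p-value (one-sided, H₁ greater) = 0.99604
At α=0.01: p ≥ α → fail to reject H₀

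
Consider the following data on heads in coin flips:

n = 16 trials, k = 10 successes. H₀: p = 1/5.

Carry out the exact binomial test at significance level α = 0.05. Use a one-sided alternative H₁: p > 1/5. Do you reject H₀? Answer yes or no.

reject H₀: yes

Exact binomial: n=16, k=10, p₀=1/5=0.2000
P(X≥10) from Σ C(n,i)·p₀^i·(1−p₀)^(n−i)
p-value (one-sided, H₁ greater) = 0.00025
At α=0.05: p < α → reject H₀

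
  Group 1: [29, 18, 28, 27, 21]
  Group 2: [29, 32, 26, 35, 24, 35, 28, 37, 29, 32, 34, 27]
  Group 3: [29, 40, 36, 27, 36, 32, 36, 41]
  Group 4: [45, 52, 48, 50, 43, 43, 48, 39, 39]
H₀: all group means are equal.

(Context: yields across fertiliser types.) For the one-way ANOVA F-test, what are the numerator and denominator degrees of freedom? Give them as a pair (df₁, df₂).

degrees of freedom = [3, 30]

k = 4 groups, N = 34 total
df = (k−1, N−k) = (4−1, 34−4) = (3, 30)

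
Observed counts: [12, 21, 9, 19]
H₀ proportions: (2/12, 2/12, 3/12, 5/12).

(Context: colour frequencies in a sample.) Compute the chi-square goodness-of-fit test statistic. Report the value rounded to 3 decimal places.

n = 61; E_i = n·p_i = [10.17, 10.17, 15.25, 25.42]
χ² = (12−10.17)²/10.17 + (21−10.17)²/10.17 + (9−15.25)²/15.25 + (19−25.42)²/25.42 = 16.0557
df = 3

test statistic = 16.056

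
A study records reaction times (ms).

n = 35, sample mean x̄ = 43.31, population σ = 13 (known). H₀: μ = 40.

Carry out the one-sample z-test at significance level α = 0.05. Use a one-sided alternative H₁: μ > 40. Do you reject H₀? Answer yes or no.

reject H₀: no

SE = σ/√n = 13/√35 = 2.1974
z = (x̄−μ₀)/SE = (43.31−40)/2.1974 = 1.5063
p-value (one-sided, H₁ greater) = 0.06599
At α=0.05: p ≥ α → fail to reject H₀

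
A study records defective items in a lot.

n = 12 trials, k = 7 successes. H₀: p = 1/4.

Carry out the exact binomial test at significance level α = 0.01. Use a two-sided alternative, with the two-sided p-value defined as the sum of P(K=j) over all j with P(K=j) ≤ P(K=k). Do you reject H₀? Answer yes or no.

Exact binomial: n=12, k=7, p₀=1/4=0.2500
P(X=j) = C(n,j)·p₀^j·(1−p₀)^(n−j); p = Σ P(X=j) over j with P(X=j) ≤ P(X=7)
p-value (two-sided) = 0.01425
At α=0.01: p ≥ α → fail to reject H₀

reject H₀: no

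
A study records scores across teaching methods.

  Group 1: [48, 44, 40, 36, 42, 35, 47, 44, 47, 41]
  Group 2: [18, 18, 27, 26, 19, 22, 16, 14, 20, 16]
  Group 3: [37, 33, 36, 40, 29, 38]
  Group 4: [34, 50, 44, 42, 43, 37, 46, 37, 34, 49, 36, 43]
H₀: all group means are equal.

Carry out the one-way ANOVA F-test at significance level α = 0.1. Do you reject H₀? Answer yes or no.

Group means [42.40, 19.60, 35.50, 41.25], grand mean 34.947
SSB = Σnᵢ(x̄ᵢ−x̄)² = 3389.345; SSW = ΣΣ(x−x̄ᵢ)² = 766.550
MSB = 3389.345/3 = 1129.7816; MSW = 766.550/34 = 22.5456
F = MSB/MSW = 50.1110
df = (3, 34)
p-value (upper-tail) = 0.00000
At α=0.1: p < α → reject H₀

reject H₀: yes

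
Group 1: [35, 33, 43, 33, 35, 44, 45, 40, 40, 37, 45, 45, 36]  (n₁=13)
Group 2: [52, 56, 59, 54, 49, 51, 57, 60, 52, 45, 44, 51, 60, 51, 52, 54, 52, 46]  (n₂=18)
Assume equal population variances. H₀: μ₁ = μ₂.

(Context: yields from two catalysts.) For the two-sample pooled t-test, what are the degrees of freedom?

df = n₁ + n₂ − 2 = 13 + 18 − 2 = 29

degrees of freedom = 29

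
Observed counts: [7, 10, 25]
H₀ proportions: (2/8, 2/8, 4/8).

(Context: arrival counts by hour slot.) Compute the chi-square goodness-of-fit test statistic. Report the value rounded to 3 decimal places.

n = 42; E_i = n·p_i = [10.50, 10.50, 21.00]
χ² = (7−10.50)²/10.50 + (10−10.50)²/10.50 + (25−21.00)²/21.00 = 1.9524
df = 2

test statistic = 1.952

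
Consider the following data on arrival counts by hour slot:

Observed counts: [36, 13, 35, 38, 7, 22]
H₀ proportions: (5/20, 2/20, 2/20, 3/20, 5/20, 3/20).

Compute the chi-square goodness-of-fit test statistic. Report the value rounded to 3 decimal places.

n = 151; E_i = n·p_i = [37.75, 15.10, 15.10, 22.65, 37.75, 22.65]
χ² = (36−37.75)²/37.75 + (13−15.10)²/15.10 + (35−15.10)²/15.10 + (38−22.65)²/22.65 + (7−37.75)²/37.75 + (22−22.65)²/22.65 = 62.0684
df = 5

test statistic = 62.068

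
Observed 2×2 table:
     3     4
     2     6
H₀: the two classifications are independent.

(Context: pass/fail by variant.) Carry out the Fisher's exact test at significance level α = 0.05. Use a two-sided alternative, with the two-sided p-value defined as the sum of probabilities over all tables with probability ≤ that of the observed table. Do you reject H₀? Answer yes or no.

reject H₀: no

Margins: r₁=7, r₂=8, c₁=5, c₂=10, n=15
p_obs = C(7,3)·C(8,2)/C(15,5); sum pmf over tables with pmf ≤ p_obs
p-value (two-sided) = 0.60839
At α=0.05: p ≥ α → fail to reject H₀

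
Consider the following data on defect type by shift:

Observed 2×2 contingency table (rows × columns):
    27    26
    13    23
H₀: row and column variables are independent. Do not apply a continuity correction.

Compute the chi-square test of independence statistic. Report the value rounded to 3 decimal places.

test statistic = 1.906

Row totals [53, 36], col totals [40, 49], n=89
χ² = (27−23.82)²/23.82 + (26−29.18)²/29.18 + (13−16.18)²/16.18 + (23−19.82)²/19.82 = 1.9060
df = 1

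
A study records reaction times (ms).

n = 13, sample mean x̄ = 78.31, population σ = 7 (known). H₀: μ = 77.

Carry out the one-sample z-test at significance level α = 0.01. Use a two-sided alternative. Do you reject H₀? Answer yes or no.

reject H₀: no

SE = σ/√n = 7/√13 = 1.9415
z = (x̄−μ₀)/SE = (78.31−77)/1.9415 = 0.6748
p-value (two-sided) = 0.49983
At α=0.01: p ≥ α → fail to reject H₀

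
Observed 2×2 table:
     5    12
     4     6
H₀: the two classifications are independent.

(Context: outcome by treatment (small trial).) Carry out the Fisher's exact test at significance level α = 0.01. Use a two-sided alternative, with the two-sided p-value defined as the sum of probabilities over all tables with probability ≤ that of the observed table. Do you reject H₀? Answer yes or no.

reject H₀: no

Margins: r₁=17, r₂=10, c₁=9, c₂=18, n=27
p_obs = C(17,5)·C(10,4)/C(27,9); sum pmf over tables with pmf ≤ p_obs
p-value (two-sided) = 0.68313
At α=0.01: p ≥ α → fail to reject H₀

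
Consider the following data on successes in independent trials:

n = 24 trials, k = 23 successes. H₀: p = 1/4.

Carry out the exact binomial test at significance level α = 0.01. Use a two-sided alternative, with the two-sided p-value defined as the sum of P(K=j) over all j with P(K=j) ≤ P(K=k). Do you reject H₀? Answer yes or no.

Exact binomial: n=24, k=23, p₀=1/4=0.2500
P(X=j) = C(n,j)·p₀^j·(1−p₀)^(n−j); p = Σ P(X=j) over j with P(X=j) ≤ P(X=23)
p-value (two-sided) = 0.00000
At α=0.01: p < α → reject H₀

reject H₀: yes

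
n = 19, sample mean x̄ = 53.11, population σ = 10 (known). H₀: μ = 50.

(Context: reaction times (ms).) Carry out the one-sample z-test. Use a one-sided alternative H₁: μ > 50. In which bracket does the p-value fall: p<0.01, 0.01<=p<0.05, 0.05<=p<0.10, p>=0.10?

p-value bracket: 0.05<=p<0.10

SE = σ/√n = 10/√19 = 2.2942
z = (x̄−μ₀)/SE = (53.11−50)/2.2942 = 1.3556
p-value (one-sided, H₁ greater) = 0.08761
→ bracket: 0.05<=p<0.10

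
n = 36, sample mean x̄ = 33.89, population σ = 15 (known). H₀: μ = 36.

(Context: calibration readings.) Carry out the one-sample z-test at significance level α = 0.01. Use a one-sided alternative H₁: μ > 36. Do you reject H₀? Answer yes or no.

reject H₀: no

SE = σ/√n = 15/√36 = 2.5000
z = (x̄−μ₀)/SE = (33.89−36)/2.5000 = -0.8440
p-value (one-sided, H₁ greater) = 0.80067
At α=0.01: p ≥ α → fail to reject H₀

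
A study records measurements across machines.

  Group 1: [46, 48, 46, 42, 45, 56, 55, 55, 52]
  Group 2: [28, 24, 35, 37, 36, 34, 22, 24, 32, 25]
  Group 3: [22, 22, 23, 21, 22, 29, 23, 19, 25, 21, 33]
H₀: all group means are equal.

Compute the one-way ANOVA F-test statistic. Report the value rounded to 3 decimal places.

Group means [49.44, 29.70, 23.64], grand mean 33.400
SSB = Σnᵢ(x̄ᵢ−x̄)² = 3502.332; SSW = ΣΣ(x−x̄ᵢ)² = 668.868
MSB = 3502.332/2 = 1751.1662; MSW = 668.868/27 = 24.7729
F = MSB/MSW = 70.6888
df = (2, 27)

test statistic = 70.689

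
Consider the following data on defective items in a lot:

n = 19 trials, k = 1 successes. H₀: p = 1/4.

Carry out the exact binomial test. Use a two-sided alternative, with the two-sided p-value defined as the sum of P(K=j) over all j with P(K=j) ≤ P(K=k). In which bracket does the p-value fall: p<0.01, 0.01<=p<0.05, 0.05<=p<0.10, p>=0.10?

p-value bracket: 0.05<=p<0.10

Exact binomial: n=19, k=1, p₀=1/4=0.2500
P(X=j) = C(n,j)·p₀^j·(1−p₀)^(n−j); p = Σ P(X=j) over j with P(X=j) ≤ P(X=1)
p-value (two-sided) = 0.05976
→ bracket: 0.05<=p<0.10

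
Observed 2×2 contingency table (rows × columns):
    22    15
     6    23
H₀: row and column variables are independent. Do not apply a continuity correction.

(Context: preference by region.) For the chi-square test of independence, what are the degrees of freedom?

df = (r−1)(c−1) = (2−1)·(2−1) = 1

degrees of freedom = 1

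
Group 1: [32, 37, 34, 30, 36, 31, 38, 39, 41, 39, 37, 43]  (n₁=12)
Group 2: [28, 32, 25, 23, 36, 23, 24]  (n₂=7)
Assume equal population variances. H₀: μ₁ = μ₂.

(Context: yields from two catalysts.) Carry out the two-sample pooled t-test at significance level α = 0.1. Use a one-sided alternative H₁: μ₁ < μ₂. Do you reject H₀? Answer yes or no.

reject H₀: no

x̄₁=36.417, s₁=4.010, n₁=12
x̄₂=27.286, s₂=5.024, n₂=7
s_p² = [11·4.010² + 6·5.024²]/17 = 19.3144
SE = √(s_p²·(1/12+1/7)) = 2.0902
t = (36.417−27.286)/2.0902 = 4.3686
df = 17
p-value (one-sided, H₁ less) = 0.99979
At α=0.1: p ≥ α → fail to reject H₀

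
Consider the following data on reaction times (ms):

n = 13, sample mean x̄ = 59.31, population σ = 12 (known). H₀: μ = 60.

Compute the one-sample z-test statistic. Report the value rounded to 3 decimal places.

SE = σ/√n = 12/√13 = 3.3282
z = (x̄−μ₀)/SE = (59.31−60)/3.3282 = -0.2073

test statistic = -0.207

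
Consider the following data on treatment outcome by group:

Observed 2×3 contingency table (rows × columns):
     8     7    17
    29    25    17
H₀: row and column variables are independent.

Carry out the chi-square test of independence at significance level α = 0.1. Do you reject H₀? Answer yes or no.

reject H₀: yes

Row totals [32, 71], col totals [37, 32, 34], n=103
χ² = (8−11.50)²/11.50 + (7−9.94)²/9.94 + (17−10.56)²/10.56 + (29−25.50)²/25.50 + (25−22.06)²/22.06 + (17−23.44)²/23.44 = 8.4948
df = 2
p-value (upper-tail) = 0.01430
At α=0.1: p < α → reject H₀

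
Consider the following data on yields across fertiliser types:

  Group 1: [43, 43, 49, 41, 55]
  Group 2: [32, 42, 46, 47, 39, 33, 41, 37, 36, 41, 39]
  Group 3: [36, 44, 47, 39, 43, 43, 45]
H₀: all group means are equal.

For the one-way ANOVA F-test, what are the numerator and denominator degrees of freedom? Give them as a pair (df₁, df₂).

degrees of freedom = [2, 20]

k = 3 groups, N = 23 total
df = (k−1, N−k) = (3−1, 23−3) = (2, 20)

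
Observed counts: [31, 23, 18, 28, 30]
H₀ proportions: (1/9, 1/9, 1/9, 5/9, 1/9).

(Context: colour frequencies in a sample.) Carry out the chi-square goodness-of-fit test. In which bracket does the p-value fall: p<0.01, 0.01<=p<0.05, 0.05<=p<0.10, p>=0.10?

n = 130; E_i = n·p_i = [14.44, 14.44, 14.44, 72.22, 14.44]
χ² = (31−14.44)²/14.44 + (23−14.44)²/14.44 + (18−14.44)²/14.44 + (28−72.22)²/72.22 + (30−14.44)²/14.44 = 68.7477
df = 4
p-value (upper-tail) = 0.00000
→ bracket: p<0.01

p-value bracket: p<0.01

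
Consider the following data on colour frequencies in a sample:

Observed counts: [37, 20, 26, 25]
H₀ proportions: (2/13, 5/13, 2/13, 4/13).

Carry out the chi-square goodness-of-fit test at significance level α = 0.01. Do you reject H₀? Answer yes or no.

reject H₀: yes

n = 108; E_i = n·p_i = [16.62, 41.54, 16.62, 33.23]
χ² = (37−16.62)²/16.62 + (20−41.54)²/41.54 + (26−16.62)²/16.62 + (25−33.23)²/33.23 = 43.5162
df = 3
p-value (upper-tail) = 0.00000
At α=0.01: p < α → reject H₀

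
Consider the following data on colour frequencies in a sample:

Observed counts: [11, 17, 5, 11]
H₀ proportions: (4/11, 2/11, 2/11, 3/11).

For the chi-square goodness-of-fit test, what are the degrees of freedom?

degrees of freedom = 3

df = k − 1 = 4 − 1 = 3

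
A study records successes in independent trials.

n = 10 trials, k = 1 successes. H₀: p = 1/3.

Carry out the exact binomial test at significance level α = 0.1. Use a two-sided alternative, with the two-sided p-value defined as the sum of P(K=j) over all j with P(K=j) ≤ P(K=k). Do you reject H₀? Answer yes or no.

Exact binomial: n=10, k=1, p₀=1/3=0.3333
P(X=j) = C(n,j)·p₀^j·(1−p₀)^(n−j); p = Σ P(X=j) over j with P(X=j) ≤ P(X=1)
p-value (two-sided) = 0.18061
At α=0.1: p ≥ α → fail to reject H₀

reject H₀: no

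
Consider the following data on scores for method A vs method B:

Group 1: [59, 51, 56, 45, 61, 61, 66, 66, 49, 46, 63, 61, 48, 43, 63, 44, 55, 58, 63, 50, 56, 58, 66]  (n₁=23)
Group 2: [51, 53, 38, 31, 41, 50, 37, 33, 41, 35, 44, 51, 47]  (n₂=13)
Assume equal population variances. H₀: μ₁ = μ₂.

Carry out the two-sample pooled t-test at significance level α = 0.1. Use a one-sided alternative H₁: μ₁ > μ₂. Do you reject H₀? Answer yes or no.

reject H₀: yes

x̄₁=56.000, s₁=7.532, n₁=23
x̄₂=42.462, s₂=7.457, n₂=13
s_p² = [22·7.532² + 12·7.457²]/34 = 56.3303
SE = √(s_p²·(1/23+1/13)) = 2.6043
t = (56.000−42.462)/2.6043 = 5.1986
df = 34
p-value (one-sided, H₁ greater) = 0.00000
At α=0.1: p < α → reject H₀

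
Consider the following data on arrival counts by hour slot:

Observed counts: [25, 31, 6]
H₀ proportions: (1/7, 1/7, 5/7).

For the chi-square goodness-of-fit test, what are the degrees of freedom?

degrees of freedom = 2

df = k − 1 = 3 − 1 = 2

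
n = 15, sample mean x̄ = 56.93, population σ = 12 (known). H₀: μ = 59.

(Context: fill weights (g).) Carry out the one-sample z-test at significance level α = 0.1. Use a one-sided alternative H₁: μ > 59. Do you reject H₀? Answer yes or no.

reject H₀: no

SE = σ/√n = 12/√15 = 3.0984
z = (x̄−μ₀)/SE = (56.93−59)/3.0984 = -0.6681
p-value (one-sided, H₁ greater) = 0.74796
At α=0.1: p ≥ α → fail to reject H₀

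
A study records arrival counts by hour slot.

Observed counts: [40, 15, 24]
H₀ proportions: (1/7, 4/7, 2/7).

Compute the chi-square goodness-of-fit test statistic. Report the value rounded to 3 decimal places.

test statistic = 93.275

n = 79; E_i = n·p_i = [11.29, 45.14, 22.57]
χ² = (40−11.29)²/11.29 + (15−45.14)²/45.14 + (24−22.57)²/22.57 = 93.2753
df = 2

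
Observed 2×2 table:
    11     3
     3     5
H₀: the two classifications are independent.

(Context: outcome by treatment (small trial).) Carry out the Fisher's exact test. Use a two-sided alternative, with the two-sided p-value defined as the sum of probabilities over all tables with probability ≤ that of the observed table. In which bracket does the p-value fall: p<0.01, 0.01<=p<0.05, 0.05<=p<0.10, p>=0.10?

Margins: r₁=14, r₂=8, c₁=14, c₂=8, n=22
p_obs = C(14,11)·C(8,3)/C(22,14); sum pmf over tables with pmf ≤ p_obs
p-value (two-sided) = 0.08146
→ bracket: 0.05<=p<0.10

p-value bracket: 0.05<=p<0.10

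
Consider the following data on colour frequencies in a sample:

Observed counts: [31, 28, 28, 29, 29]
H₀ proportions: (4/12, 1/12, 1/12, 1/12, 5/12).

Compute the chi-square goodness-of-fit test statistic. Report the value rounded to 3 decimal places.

test statistic = 88.168

n = 145; E_i = n·p_i = [48.33, 12.08, 12.08, 12.08, 60.42]
χ² = (31−48.33)²/48.33 + (28−12.08)²/12.08 + (28−12.08)²/12.08 + (29−12.08)²/12.08 + (29−60.42)²/60.42 = 88.1683
df = 4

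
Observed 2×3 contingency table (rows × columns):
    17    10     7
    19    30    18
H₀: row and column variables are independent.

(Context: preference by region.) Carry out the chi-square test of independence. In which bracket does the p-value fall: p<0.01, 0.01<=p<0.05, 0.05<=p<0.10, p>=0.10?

p-value bracket: 0.05<=p<0.10

Row totals [34, 67], col totals [36, 40, 25], n=101
χ² = (17−12.12)²/12.12 + (10−13.47)²/13.47 + (7−8.42)²/8.42 + (19−23.88)²/23.88 + (30−26.53)²/26.53 + (18−16.58)²/16.58 = 4.6672
df = 2
p-value (upper-tail) = 0.09695
→ bracket: 0.05<=p<0.10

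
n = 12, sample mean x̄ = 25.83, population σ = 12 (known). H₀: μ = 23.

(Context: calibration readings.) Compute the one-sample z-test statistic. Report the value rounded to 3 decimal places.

test statistic = 0.817

SE = σ/√n = 12/√12 = 3.4641
z = (x̄−μ₀)/SE = (25.83−23)/3.4641 = 0.8170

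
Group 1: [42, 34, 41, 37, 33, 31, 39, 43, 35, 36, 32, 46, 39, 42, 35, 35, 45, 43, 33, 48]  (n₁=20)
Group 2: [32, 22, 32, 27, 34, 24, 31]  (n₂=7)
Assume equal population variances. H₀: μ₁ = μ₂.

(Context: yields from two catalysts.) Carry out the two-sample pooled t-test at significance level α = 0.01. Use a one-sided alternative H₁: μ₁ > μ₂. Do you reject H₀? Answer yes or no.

x̄₁=38.450, s₁=5.052, n₁=20
x̄₂=28.857, s₂=4.562, n₂=7
s_p² = [19·5.052² + 6·4.562²]/25 = 24.3923
SE = √(s_p²·(1/20+1/7)) = 2.1689
t = (38.450−28.857)/2.1689 = 4.4229
df = 25
p-value (one-sided, H₁ greater) = 0.00008
At α=0.01: p < α → reject H₀

reject H₀: yes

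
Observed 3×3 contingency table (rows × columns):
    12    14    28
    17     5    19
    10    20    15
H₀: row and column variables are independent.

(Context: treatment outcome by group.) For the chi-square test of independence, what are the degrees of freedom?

degrees of freedom = 4

df = (r−1)(c−1) = (3−1)·(3−1) = 4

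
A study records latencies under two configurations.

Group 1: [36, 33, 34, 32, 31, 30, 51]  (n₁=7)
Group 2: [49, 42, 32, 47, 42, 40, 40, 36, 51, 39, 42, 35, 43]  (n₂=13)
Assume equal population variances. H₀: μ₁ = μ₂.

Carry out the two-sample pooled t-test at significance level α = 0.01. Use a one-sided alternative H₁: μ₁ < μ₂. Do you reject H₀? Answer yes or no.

reject H₀: no

x̄₁=35.286, s₁=7.204, n₁=7
x̄₂=41.385, s₂=5.424, n₂=13
s_p² = [6·7.204² + 12·5.424²]/18 = 36.9170
SE = √(s_p²·(1/7+1/13)) = 2.8484
t = (35.286−41.385)/2.8484 = -2.1411
df = 18
p-value (one-sided, H₁ less) = 0.02310
At α=0.01: p ≥ α → fail to reject H₀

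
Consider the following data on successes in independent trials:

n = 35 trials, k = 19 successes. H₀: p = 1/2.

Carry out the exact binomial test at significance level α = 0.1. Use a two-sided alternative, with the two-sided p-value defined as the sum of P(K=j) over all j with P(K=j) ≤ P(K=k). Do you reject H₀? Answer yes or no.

Exact binomial: n=35, k=19, p₀=1/2=0.5000
P(X=j) = C(n,j)·p₀^j·(1−p₀)^(n−j); p = Σ P(X=j) over j with P(X=j) ≤ P(X=19)
p-value (two-sided) = 0.73588
At α=0.1: p ≥ α → fail to reject H₀

reject H₀: no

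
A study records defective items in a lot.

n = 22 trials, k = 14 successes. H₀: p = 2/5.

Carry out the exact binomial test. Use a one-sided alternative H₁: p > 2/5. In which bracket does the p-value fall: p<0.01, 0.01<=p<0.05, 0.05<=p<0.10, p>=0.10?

Exact binomial: n=22, k=14, p₀=2/5=0.4000
P(X≥14) from Σ C(n,i)·p₀^i·(1−p₀)^(n−i)
p-value (one-sided, H₁ greater) = 0.02147
→ bracket: 0.01<=p<0.05

p-value bracket: 0.01<=p<0.05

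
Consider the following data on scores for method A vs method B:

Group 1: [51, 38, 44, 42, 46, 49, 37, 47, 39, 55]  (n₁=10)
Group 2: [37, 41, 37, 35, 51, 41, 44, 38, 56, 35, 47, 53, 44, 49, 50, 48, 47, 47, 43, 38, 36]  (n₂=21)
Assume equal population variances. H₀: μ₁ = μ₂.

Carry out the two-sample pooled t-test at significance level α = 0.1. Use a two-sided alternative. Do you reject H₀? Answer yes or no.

reject H₀: no

x̄₁=44.800, s₁=5.922, n₁=10
x̄₂=43.667, s₂=6.288, n₂=21
s_p² = [9·5.922² + 20·6.288²]/29 = 38.1471
SE = √(s_p²·(1/10+1/21)) = 2.3730
t = (44.800−43.667)/2.3730 = 0.4776
df = 29
p-value (two-sided) = 0.63652
At α=0.1: p ≥ α → fail to reject H₀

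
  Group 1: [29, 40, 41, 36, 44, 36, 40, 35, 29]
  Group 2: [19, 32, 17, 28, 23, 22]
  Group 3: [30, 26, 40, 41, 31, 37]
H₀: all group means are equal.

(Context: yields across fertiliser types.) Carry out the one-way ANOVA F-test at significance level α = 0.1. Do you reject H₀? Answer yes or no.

Group means [36.67, 23.50, 34.17], grand mean 32.190
SSB = Σnᵢ(x̄ᵢ−x̄)² = 656.905; SSW = ΣΣ(x−x̄ᵢ)² = 556.333
MSB = 656.905/2 = 328.4524; MSW = 556.333/18 = 30.9074
F = MSB/MSW = 10.6270
df = (2, 18)
p-value (upper-tail) = 0.00090
At α=0.1: p < α → reject H₀

reject H₀: yes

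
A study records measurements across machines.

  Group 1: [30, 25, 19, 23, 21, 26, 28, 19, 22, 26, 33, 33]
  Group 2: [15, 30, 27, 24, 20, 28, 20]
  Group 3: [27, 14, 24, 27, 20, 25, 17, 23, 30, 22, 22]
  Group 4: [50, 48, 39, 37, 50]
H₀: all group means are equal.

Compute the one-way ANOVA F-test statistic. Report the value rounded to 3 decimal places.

test statistic = 24.274

Group means [25.42, 23.43, 22.82, 44.80], grand mean 26.971
SSB = Σnᵢ(x̄ᵢ−x̄)² = 1895.904; SSW = ΣΣ(x−x̄ᵢ)² = 807.067
MSB = 1895.904/3 = 631.9680; MSW = 807.067/31 = 26.0344
F = MSB/MSW = 24.2743
df = (3, 31)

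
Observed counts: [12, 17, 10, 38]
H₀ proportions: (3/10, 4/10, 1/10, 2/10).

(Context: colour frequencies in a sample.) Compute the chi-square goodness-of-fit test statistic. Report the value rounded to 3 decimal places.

n = 77; E_i = n·p_i = [23.10, 30.80, 7.70, 15.40]
χ² = (12−23.10)²/23.10 + (17−30.80)²/30.80 + (10−7.70)²/7.70 + (38−15.40)²/15.40 = 45.3701
df = 3

test statistic = 45.370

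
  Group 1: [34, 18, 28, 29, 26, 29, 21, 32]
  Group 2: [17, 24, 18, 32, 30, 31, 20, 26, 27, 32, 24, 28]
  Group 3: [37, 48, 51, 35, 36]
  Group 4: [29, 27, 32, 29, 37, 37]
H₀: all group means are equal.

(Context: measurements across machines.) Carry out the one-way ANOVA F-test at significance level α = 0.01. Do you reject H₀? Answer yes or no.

reject H₀: yes

Group means [27.12, 25.75, 41.40, 31.83], grand mean 29.806
SSB = Σnᵢ(x̄ᵢ−x̄)² = 951.680; SSW = ΣΣ(x−x̄ᵢ)² = 825.158
MSB = 951.680/3 = 317.2268; MSW = 825.158/27 = 30.5614
F = MSB/MSW = 10.3800
df = (3, 27)
p-value (upper-tail) = 0.00010
At α=0.01: p < α → reject H₀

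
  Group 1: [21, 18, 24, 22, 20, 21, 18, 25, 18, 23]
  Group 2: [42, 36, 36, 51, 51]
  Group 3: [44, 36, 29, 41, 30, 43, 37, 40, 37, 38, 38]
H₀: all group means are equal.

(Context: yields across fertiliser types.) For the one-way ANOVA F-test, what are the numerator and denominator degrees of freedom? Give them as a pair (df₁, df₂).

degrees of freedom = [2, 23]

k = 3 groups, N = 26 total
df = (k−1, N−k) = (3−1, 26−3) = (2, 23)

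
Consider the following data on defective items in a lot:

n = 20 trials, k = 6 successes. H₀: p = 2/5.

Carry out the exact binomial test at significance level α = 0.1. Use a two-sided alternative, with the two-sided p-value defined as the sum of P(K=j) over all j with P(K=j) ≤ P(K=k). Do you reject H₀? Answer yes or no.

Exact binomial: n=20, k=6, p₀=2/5=0.4000
P(X=j) = C(n,j)·p₀^j·(1−p₀)^(n−j); p = Σ P(X=j) over j with P(X=j) ≤ P(X=6)
p-value (two-sided) = 0.49467
At α=0.1: p ≥ α → fail to reject H₀

reject H₀: no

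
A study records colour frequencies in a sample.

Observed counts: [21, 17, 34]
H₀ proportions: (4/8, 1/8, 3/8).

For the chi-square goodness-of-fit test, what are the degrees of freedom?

degrees of freedom = 2

df = k − 1 = 3 − 1 = 2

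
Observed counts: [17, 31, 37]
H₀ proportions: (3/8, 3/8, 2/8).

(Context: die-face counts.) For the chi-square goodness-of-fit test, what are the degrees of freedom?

degrees of freedom = 2

df = k − 1 = 3 − 1 = 2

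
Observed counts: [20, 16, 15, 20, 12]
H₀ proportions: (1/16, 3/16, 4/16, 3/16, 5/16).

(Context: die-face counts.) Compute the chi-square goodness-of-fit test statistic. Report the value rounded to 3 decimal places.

test statistic = 52.656

n = 83; E_i = n·p_i = [5.19, 15.56, 20.75, 15.56, 25.94]
χ² = (20−5.19)²/5.19 + (16−15.56)²/15.56 + (15−20.75)²/20.75 + (20−15.56)²/15.56 + (12−25.94)²/25.94 = 52.6562
df = 4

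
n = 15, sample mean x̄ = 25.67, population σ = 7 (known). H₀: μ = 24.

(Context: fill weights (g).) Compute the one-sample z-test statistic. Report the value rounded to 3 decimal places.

SE = σ/√n = 7/√15 = 1.8074
z = (x̄−μ₀)/SE = (25.67−24)/1.8074 = 0.9240

test statistic = 0.924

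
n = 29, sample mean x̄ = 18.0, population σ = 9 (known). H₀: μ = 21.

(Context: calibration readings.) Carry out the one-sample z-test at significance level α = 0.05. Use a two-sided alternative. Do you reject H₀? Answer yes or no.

reject H₀: no

SE = σ/√n = 9/√29 = 1.6713
z = (x̄−μ₀)/SE = (18.0−21)/1.6713 = -1.7951
p-value (two-sided) = 0.07264
At α=0.05: p ≥ α → fail to reject H₀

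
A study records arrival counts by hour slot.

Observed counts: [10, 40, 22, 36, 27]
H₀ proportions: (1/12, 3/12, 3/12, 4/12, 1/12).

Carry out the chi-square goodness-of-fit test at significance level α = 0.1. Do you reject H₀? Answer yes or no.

reject H₀: yes

n = 135; E_i = n·p_i = [11.25, 33.75, 33.75, 45.00, 11.25]
χ² = (10−11.25)²/11.25 + (40−33.75)²/33.75 + (22−33.75)²/33.75 + (36−45.00)²/45.00 + (27−11.25)²/11.25 = 29.2370
df = 4
p-value (upper-tail) = 0.00001
At α=0.1: p < α → reject H₀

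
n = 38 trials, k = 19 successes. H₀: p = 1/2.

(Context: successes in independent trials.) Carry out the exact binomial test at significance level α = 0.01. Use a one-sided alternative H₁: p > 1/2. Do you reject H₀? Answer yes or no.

reject H₀: no

Exact binomial: n=38, k=19, p₀=1/2=0.5000
P(X≥19) from Σ C(n,i)·p₀^i·(1−p₀)^(n−i)
p-value (one-sided, H₁ greater) = 0.56429
At α=0.01: p ≥ α → fail to reject H₀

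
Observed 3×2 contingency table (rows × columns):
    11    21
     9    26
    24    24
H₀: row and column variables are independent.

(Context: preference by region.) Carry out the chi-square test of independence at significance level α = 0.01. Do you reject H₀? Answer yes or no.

reject H₀: no

Row totals [32, 35, 48], col totals [44, 71], n=115
χ² = (11−12.24)²/12.24 + (21−19.76)²/19.76 + (9−13.39)²/13.39 + (26−21.61)²/21.61 + (24−18.37)²/18.37 + (24−29.63)²/29.63 = 5.3372
df = 2
p-value (upper-tail) = 0.06935
At α=0.01: p ≥ α → fail to reject H₀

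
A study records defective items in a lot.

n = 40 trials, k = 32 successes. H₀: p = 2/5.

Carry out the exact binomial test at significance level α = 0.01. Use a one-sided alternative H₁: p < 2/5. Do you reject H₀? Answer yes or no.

Exact binomial: n=40, k=32, p₀=2/5=0.4000
P(X≤32) from Σ C(n,i)·p₀^i·(1−p₀)^(n−i)
p-value (one-sided, H₁ less) = 1.00000
At α=0.01: p ≥ α → fail to reject H₀

reject H₀: no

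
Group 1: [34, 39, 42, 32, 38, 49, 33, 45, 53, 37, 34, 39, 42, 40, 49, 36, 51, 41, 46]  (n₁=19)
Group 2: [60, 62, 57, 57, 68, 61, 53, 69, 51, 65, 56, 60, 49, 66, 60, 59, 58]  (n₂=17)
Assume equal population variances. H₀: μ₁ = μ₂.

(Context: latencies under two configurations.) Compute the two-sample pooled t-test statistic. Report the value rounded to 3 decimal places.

test statistic = -9.236

x̄₁=41.053, s₁=6.311, n₁=19
x̄₂=59.471, s₂=5.569, n₂=17
s_p² = [18·6.311² + 16·5.569²]/34 = 35.6818
SE = √(s_p²·(1/19+1/17)) = 1.9942
t = (41.053−59.471)/1.9942 = -9.2357
df = 34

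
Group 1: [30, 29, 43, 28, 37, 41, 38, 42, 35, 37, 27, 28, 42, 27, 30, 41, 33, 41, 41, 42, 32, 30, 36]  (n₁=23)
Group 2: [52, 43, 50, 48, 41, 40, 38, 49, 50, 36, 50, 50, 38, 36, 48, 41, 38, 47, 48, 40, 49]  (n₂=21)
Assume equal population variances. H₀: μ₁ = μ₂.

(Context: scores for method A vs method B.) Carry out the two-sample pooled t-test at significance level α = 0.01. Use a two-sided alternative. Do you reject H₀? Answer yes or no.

reject H₀: yes

x̄₁=35.217, s₁=5.728, n₁=23
x̄₂=44.381, s₂=5.472, n₂=21
s_p² = [22·5.728² + 20·5.472²]/42 = 31.4492
SE = √(s_p²·(1/23+1/21)) = 1.6926
t = (35.217−44.381)/1.6926 = -5.4139
df = 42
p-value (two-sided) = 0.00000
At α=0.01: p < α → reject H₀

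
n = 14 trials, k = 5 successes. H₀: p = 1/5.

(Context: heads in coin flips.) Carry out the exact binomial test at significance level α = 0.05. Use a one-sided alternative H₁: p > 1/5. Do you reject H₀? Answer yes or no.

reject H₀: no

Exact binomial: n=14, k=5, p₀=1/5=0.2000
P(X≥5) from Σ C(n,i)·p₀^i·(1−p₀)^(n−i)
p-value (one-sided, H₁ greater) = 0.12984
At α=0.05: p ≥ α → fail to reject H₀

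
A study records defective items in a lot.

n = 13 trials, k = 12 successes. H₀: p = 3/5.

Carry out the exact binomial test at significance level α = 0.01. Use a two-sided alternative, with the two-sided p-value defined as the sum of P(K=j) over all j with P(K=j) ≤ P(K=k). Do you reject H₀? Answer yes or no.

reject H₀: no

Exact binomial: n=13, k=12, p₀=3/5=0.6000
P(X=j) = C(n,j)·p₀^j·(1−p₀)^(n−j); p = Σ P(X=j) over j with P(X=j) ≤ P(X=12)
p-value (two-sided) = 0.02042
At α=0.01: p ≥ α → fail to reject H₀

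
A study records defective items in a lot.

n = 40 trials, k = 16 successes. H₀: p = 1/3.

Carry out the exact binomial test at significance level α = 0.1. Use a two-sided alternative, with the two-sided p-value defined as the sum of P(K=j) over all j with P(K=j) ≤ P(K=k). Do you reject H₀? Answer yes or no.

reject H₀: no

Exact binomial: n=40, k=16, p₀=1/3=0.3333
P(X=j) = C(n,j)·p₀^j·(1−p₀)^(n−j); p = Σ P(X=j) over j with P(X=j) ≤ P(X=16)
p-value (two-sided) = 0.40260
At α=0.1: p ≥ α → fail to reject H₀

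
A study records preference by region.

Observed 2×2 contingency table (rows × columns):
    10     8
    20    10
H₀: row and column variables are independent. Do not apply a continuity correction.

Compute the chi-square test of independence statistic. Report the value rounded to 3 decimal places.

test statistic = 0.593

Row totals [18, 30], col totals [30, 18], n=48
χ² = (10−11.25)²/11.25 + (8−6.75)²/6.75 + (20−18.75)²/18.75 + (10−11.25)²/11.25 = 0.5926
df = 1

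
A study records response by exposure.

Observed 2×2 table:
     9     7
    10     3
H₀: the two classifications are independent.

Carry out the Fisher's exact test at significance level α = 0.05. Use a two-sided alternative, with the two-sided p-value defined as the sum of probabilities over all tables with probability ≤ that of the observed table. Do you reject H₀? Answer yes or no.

reject H₀: no

Margins: r₁=16, r₂=13, c₁=19, c₂=10, n=29
p_obs = C(16,9)·C(13,10)/C(29,19); sum pmf over tables with pmf ≤ p_obs
p-value (two-sided) = 0.43348
At α=0.05: p ≥ α → fail to reject H₀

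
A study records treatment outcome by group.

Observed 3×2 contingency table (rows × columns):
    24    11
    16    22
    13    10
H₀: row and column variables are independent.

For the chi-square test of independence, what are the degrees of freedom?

df = (r−1)(c−1) = (3−1)·(2−1) = 2

degrees of freedom = 2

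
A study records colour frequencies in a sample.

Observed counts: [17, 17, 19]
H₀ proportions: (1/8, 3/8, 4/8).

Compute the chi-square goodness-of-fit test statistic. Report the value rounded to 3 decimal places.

test statistic = 18.786

n = 53; E_i = n·p_i = [6.62, 19.88, 26.50]
χ² = (17−6.62)²/6.62 + (17−19.88)²/19.88 + (19−26.50)²/26.50 = 18.7862
df = 2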